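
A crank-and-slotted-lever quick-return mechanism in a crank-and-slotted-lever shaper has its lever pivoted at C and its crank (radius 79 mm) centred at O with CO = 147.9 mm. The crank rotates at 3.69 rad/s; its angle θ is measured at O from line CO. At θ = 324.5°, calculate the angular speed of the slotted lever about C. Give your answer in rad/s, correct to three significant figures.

1.23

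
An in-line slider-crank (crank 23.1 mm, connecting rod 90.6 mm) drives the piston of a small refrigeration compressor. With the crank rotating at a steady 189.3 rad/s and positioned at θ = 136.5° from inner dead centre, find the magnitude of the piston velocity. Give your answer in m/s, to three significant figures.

ω = 189.3 rad/s
For an in-line slider-crank, x = r cosθ + √(L² − r² sin²θ), so v = −rω sinθ·[1 + r cosθ/√(L² − r² sin²θ)].
With r = 0.0231 m, L = 0.0906 m, θ = 136.5°: √(L² − r² sin²θ) = 0.089194 m.
v = −0.0231·189.3·0.68835·[1 + 0.0231·-0.72537/0.089194] = -2.4446 m/s.
|v| = 2.4446 m/s.

2.44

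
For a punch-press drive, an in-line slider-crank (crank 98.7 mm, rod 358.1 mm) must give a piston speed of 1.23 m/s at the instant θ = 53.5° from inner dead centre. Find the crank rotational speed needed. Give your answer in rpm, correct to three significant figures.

For an in-line slider-crank, |v_piston| = rω|sinθ|·[1 + r cosθ/√(L² − r² sin²θ)].
With r = 0.0987 m, L = 0.3581 m, θ = 53.5°: the bracketed kinematic factor |dx/dθ| = 0.09268 m.
ω = v/|dx/dθ| = 1.23/0.09268 = 13.272 rad/s.
N = 60ω/(2π) = 126.73 rpm.

127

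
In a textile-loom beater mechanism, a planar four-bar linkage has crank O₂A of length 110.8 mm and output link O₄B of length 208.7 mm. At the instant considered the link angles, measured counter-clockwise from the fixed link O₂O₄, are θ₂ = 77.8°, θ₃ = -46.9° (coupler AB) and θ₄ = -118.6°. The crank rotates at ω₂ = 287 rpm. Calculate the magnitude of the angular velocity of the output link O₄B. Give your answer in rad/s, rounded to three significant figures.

13.8

ω₂ = 30.05 rad/s (from 287 rpm).
Differentiating the loop-closure r₂e^{iθ₂}+r₃e^{iθ₃}=r₁+r₄e^{iθ₄} gives r₂ω₂e^{iθ₂}+r₃ω₃e^{iθ₃}=r₄ω₄e^{iθ₄}.
Eliminating the other unknown: ω₄ = r₂ω₂ sin(θ₂−θ₃) / [r₄ sin(θ₄−θ₃)].
Numerator sine = +0.82214; denominator sine = -0.94943.
Result = 0.1108·30.05·(+0.82214) / (0.2087·(-0.94943)) = -13.817 rad/s; magnitude 13.817 rad/s.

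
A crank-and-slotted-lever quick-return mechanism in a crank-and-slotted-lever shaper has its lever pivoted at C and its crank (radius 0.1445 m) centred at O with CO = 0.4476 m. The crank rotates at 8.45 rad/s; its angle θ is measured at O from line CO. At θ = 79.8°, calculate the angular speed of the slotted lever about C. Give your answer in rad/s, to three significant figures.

ω = 8.45 rad/s
Crank pin A relative to C: A = (d + r cosθ, r sinθ); lever angle φ = atan2(r sinθ, d + r cosθ).
Differentiating tanφ: φ̇ = rω(d cosθ + r)/(d² + r² + 2dr cosθ).
d² + r² + 2dr cosθ = |CA|² = 0.244133 m²;  d cosθ + r = +0.22376 m.
|ω_lever| = |0.1445·8.45·+0.22376| / 0.244133 = 1.1191 rad/s.

1.12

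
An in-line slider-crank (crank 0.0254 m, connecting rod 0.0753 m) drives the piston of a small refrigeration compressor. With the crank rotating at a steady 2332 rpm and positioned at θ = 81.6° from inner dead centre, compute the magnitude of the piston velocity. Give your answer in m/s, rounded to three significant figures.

6.46

ω = 2π·2332/60 = 244.2 rad/s
For an in-line slider-crank, x = r cosθ + √(L² − r² sin²θ), so v = −rω sinθ·[1 + r cosθ/√(L² − r² sin²θ)].
With r = 0.0254 m, L = 0.0753 m, θ = 81.6°: √(L² − r² sin²θ) = 0.070984 m.
v = −0.0254·244.2·0.98927·[1 + 0.0254·0.14608/0.070984] = -6.4571 m/s.
|v| = 6.4571 m/s.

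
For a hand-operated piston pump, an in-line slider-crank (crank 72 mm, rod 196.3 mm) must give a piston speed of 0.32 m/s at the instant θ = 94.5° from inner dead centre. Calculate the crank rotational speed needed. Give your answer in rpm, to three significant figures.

43.9

For an in-line slider-crank, |v_piston| = rω|sinθ|·[1 + r cosθ/√(L² − r² sin²θ)].
With r = 0.072 m, L = 0.1963 m, θ = 94.5°: the bracketed kinematic factor |dx/dθ| = 0.069559 m.
ω = v/|dx/dθ| = 0.32/0.069559 = 4.6004 rad/s.
N = 60ω/(2π) = 43.931 rpm.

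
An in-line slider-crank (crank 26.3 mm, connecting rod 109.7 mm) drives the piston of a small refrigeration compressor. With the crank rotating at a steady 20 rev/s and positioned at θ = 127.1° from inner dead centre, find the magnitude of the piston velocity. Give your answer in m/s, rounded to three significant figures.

2.25

ω = 2π·20 = 125.7 rad/s
For an in-line slider-crank, x = r cosθ + √(L² − r² sin²θ), so v = −rω sinθ·[1 + r cosθ/√(L² − r² sin²θ)].
With r = 0.0263 m, L = 0.1097 m, θ = 127.1°: √(L² − r² sin²θ) = 0.10768 m.
v = −0.0263·125.7·0.79758·[1 + 0.0263·-0.60321/0.10768] = -2.2476 m/s.
|v| = 2.2476 m/s.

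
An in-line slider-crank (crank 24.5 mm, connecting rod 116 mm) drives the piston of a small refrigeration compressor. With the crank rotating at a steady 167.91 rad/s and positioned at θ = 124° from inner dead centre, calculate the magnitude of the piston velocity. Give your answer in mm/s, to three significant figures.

3000

ω = 167.9 rad/s
For an in-line slider-crank, x = r cosθ + √(L² − r² sin²θ), so v = −rω sinθ·[1 + r cosθ/√(L² − r² sin²θ)].
With r = 0.0245 m, L = 0.116 m, θ = 124°: √(L² − r² sin²θ) = 0.11421 m.
v = −0.0245·167.9·0.82904·[1 + 0.0245·-0.55919/0.11421] = -3.0014 m/s.
|v| = 3.0014 m/s = 3001.4 mm/s.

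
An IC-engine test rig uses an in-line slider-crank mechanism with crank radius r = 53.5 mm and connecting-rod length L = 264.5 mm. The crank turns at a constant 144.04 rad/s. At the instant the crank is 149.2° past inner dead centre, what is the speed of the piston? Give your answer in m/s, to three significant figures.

ω = 144 rad/s
For an in-line slider-crank, x = r cosθ + √(L² − r² sin²θ), so v = −rω sinθ·[1 + r cosθ/√(L² − r² sin²θ)].
With r = 0.0535 m, L = 0.2645 m, θ = 149.2°: √(L² − r² sin²θ) = 0.26308 m.
v = −0.0535·144·0.51204·[1 + 0.0535·-0.85896/0.26308] = -3.2566 m/s.
|v| = 3.2566 m/s.

3.26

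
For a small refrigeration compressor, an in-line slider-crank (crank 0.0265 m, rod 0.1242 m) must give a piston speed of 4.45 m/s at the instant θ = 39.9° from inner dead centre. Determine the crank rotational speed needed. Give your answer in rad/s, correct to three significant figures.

For an in-line slider-crank, |v_piston| = rω|sinθ|·[1 + r cosθ/√(L² − r² sin²θ)].
With r = 0.0265 m, L = 0.1242 m, θ = 39.9°: the bracketed kinematic factor |dx/dθ| = 0.019807 m.
ω = v/|dx/dθ| = 4.45/0.019807 = 224.67 rad/s.

225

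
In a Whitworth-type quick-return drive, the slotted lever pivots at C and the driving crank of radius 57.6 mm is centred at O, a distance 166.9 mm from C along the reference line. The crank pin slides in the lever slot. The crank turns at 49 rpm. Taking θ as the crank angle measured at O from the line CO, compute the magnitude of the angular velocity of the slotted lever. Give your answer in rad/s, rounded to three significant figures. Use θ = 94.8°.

0.436

ω = 5.131 rad/s (from 49 rpm).
Crank pin A relative to C: A = (d + r cosθ, r sinθ); lever angle φ = atan2(r sinθ, d + r cosθ).
Differentiating tanφ: φ̇ = rω(d cosθ + r)/(d² + r² + 2dr cosθ).
d² + r² + 2dr cosθ = |CA|² = 0.0295645 m²;  d cosθ + r = +0.043634 m.
|ω_lever| = |0.0576·5.131·+0.043634| / 0.0295645 = 0.43622 rad/s.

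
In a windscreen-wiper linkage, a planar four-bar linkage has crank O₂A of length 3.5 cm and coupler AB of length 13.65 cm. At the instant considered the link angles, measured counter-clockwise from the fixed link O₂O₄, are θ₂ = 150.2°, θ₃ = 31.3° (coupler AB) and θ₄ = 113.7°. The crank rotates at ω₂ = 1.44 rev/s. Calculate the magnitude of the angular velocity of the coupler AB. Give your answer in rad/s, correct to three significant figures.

ω₂ = 9.048 rad/s (from 1.44 rev/s).
Differentiating the loop-closure r₂e^{iθ₂}+r₃e^{iθ₃}=r₁+r₄e^{iθ₄} gives r₂ω₂e^{iθ₂}+r₃ω₃e^{iθ₃}=r₄ω₄e^{iθ₄}.
Eliminating the other unknown: ω₃ = r₂ω₂ sin(θ₄−θ₂) / [r₃ sin(θ₃−θ₄)].
Numerator sine = -0.59482; denominator sine = -0.99122.
Result = 0.035·9.048·(-0.59482) / (0.1365·(-0.99122)) = +1.3922 rad/s; magnitude 1.3922 rad/s.

1.39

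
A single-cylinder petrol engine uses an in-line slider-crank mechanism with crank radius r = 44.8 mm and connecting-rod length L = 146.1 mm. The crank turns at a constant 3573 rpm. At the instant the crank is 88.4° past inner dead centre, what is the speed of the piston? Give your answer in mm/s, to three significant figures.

16900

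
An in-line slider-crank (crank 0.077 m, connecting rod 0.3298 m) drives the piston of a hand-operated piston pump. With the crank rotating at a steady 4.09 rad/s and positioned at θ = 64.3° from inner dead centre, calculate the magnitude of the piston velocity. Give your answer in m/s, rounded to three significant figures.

0.313

ω = 4.09 rad/s
For an in-line slider-crank, x = r cosθ + √(L² − r² sin²θ), so v = −rω sinθ·[1 + r cosθ/√(L² − r² sin²θ)].
With r = 0.077 m, L = 0.3298 m, θ = 64.3°: √(L² − r² sin²θ) = 0.32242 m.
v = −0.077·4.09·0.90108·[1 + 0.077·0.43366/0.32242] = -0.31317 m/s.
|v| = 0.31317 m/s.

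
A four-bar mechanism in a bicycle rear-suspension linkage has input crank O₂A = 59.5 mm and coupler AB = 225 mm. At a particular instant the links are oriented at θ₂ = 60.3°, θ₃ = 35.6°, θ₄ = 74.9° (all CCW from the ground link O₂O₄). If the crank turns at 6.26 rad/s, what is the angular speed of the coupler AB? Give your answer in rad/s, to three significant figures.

ω₂ = 6.26 rad/s
Differentiating the loop-closure r₂e^{iθ₂}+r₃e^{iθ₃}=r₁+r₄e^{iθ₄} gives r₂ω₂e^{iθ₂}+r₃ω₃e^{iθ₃}=r₄ω₄e^{iθ₄}.
Eliminating the other unknown: ω₃ = r₂ω₂ sin(θ₄−θ₂) / [r₃ sin(θ₃−θ₄)].
Numerator sine = +0.25207; denominator sine = -0.63338.
Result = 0.0595·6.26·(+0.25207) / (0.225·(-0.63338)) = -0.65882 rad/s; magnitude 0.65882 rad/s.

0.659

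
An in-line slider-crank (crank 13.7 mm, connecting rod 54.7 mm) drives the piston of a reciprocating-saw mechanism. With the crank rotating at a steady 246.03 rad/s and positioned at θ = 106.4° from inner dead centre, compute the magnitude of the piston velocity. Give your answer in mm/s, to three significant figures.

3000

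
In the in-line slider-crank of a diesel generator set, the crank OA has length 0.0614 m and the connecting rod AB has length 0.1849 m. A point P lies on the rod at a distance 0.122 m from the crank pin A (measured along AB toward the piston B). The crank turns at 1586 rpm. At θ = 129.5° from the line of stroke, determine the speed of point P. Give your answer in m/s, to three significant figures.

ω = 166.1 rad/s.  Crank-pin speed |V_A| = rω = 10.198 m/s, perpendicular to OA.
Rod angle: sinφ = −(r/L) sinθ ⇒ φ = -14.847°; ω_rod = −rω cosθ/√(L²−r²sin²θ) = +36.293 rad/s.
V_P = V_A + ω_rod × AP, with AP = 0.122 m along the rod.
Components: V_Px = −rω sinθ − a·ω_rod·sinφ = -6.7342 m/s;  V_Py = rω cosθ + a·ω_rod·cosφ = -2.2066 m/s.
|V_P| = √(V_Px² + V_Py²) = 7.0865 m/s.

7.09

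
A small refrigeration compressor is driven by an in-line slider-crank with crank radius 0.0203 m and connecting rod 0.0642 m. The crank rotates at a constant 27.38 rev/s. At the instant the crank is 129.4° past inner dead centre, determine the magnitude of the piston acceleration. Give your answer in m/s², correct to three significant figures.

ω = 2π·27.4 = 172 rad/s
x(θ) = r cosθ + √(L² − r² sin²θ); with ω constant, a = ω²·d²x/dθ².
d²x/dθ² = −r cosθ − r²(cos2θ)/√u − r⁴ sin²2θ/(4u^{3/2}),  u = L² − r² sin²θ = 0.00387557 m².
Substituting r = 0.0203 m, L = 0.0642 m, θ = 129.4°: d²x/dθ² = +0.014001 m.
a = ω²·d²x/dθ² = (172)²·(+0.014001) = +414.38 m/s²;  |a| = 414.38 m/s².

414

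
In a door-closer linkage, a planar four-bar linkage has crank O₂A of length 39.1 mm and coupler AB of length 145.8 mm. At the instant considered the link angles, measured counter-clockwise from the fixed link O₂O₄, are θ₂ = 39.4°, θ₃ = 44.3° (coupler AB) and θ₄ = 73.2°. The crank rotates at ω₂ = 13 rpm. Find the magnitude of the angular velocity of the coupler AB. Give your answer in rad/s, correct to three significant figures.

ω₂ = 1.361 rad/s (from 13 rpm).
Differentiating the loop-closure r₂e^{iθ₂}+r₃e^{iθ₃}=r₁+r₄e^{iθ₄} gives r₂ω₂e^{iθ₂}+r₃ω₃e^{iθ₃}=r₄ω₄e^{iθ₄}.
Eliminating the other unknown: ω₃ = r₂ω₂ sin(θ₄−θ₂) / [r₃ sin(θ₃−θ₄)].
Numerator sine = +0.55630; denominator sine = -0.48328.
Result = 0.0391·1.361·(+0.55630) / (0.1458·(-0.48328)) = -0.42024 rad/s; magnitude 0.42024 rad/s.

0.420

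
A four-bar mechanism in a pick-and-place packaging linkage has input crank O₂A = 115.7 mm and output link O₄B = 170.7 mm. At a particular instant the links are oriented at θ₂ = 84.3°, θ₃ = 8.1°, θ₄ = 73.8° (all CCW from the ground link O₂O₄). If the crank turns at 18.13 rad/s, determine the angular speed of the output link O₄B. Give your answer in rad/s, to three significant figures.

13.1

ω₂ = 18.13 rad/s
Differentiating the loop-closure r₂e^{iθ₂}+r₃e^{iθ₃}=r₁+r₄e^{iθ₄} gives r₂ω₂e^{iθ₂}+r₃ω₃e^{iθ₃}=r₄ω₄e^{iθ₄}.
Eliminating the other unknown: ω₄ = r₂ω₂ sin(θ₂−θ₃) / [r₄ sin(θ₄−θ₃)].
Numerator sine = +0.97113; denominator sine = +0.91140.
Result = 0.1157·18.13·(+0.97113) / (0.1707·(+0.91140)) = +13.094 rad/s; magnitude 13.094 rad/s.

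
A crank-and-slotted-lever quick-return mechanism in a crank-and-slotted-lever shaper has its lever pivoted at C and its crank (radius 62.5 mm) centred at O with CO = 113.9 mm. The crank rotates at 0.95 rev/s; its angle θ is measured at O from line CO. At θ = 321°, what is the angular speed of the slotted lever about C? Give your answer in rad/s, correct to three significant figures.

ω = 5.969 rad/s (from 0.95 rev/s).
Crank pin A relative to C: A = (d + r cosθ, r sinθ); lever angle φ = atan2(r sinθ, d + r cosθ).
Differentiating tanφ: φ̇ = rω(d cosθ + r)/(d² + r² + 2dr cosθ).
d² + r² + 2dr cosθ = |CA|² = 0.0279441 m²;  d cosθ + r = +0.15102 m.
|ω_lever| = |0.0625·5.969·+0.15102| / 0.0279441 = 2.0161 rad/s.

2.02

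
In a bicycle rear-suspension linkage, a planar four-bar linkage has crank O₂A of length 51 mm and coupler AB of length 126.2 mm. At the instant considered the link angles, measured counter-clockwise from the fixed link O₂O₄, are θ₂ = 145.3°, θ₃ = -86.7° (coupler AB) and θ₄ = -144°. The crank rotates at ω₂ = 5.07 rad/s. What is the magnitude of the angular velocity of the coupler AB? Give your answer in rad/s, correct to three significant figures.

ω₂ = 5.07 rad/s
Differentiating the loop-closure r₂e^{iθ₂}+r₃e^{iθ₃}=r₁+r₄e^{iθ₄} gives r₂ω₂e^{iθ₂}+r₃ω₃e^{iθ₃}=r₄ω₄e^{iθ₄}.
Eliminating the other unknown: ω₃ = r₂ω₂ sin(θ₄−θ₂) / [r₃ sin(θ₃−θ₄)].
Numerator sine = +0.94380; denominator sine = +0.84151.
Result = 0.051·5.07·(+0.94380) / (0.1262·(+0.84151)) = +2.2979 rad/s; magnitude 2.2979 rad/s.

2.30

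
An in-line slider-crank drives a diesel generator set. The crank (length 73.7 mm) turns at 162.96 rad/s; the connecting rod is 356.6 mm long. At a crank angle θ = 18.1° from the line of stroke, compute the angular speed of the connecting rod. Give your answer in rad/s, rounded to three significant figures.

32.1

ω = 163 rad/s
The rod makes angle φ with the slider axis where L sinφ = r sinθ; differentiating, L cosφ·φ̇ = r ω cosθ.
L cosφ = √(L² − r² sin²θ) = 0.35586 m.
|ω_rod| = r ω |cosθ| / √(L² − r² sin²θ) = 0.0737·163·0.95052/0.35586 = 32.079 rad/s.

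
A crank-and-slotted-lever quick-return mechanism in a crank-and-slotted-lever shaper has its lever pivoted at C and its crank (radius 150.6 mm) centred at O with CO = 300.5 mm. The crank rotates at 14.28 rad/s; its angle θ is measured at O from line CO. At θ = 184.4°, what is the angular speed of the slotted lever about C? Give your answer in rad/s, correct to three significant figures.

ω = 14.28 rad/s
Crank pin A relative to C: A = (d + r cosθ, r sinθ); lever angle φ = atan2(r sinθ, d + r cosθ).
Differentiating tanφ: φ̇ = rω(d cosθ + r)/(d² + r² + 2dr cosθ).
d² + r² + 2dr cosθ = |CA|² = 0.0227368 m²;  d cosθ + r = -0.14901 m.
|ω_lever| = |0.1506·14.28·-0.14901| / 0.0227368 = 14.095 rad/s.

14.1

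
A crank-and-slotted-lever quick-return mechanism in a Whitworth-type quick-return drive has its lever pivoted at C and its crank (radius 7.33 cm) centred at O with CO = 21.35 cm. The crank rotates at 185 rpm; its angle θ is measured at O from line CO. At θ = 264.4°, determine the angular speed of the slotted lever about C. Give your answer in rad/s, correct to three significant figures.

ω = 19.37 rad/s (from 185 rpm).
Crank pin A relative to C: A = (d + r cosθ, r sinθ); lever angle φ = atan2(r sinθ, d + r cosθ).
Differentiating tanφ: φ̇ = rω(d cosθ + r)/(d² + r² + 2dr cosθ).
d² + r² + 2dr cosθ = |CA|² = 0.0479009 m²;  d cosθ + r = +0.052466 m.
|ω_lever| = |0.0733·19.37·+0.052466| / 0.0479009 = 1.5554 rad/s.

1.56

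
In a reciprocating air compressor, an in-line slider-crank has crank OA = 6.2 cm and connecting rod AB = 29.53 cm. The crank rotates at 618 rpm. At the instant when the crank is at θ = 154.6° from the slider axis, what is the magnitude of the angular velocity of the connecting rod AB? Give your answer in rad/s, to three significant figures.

ω = 64.72 rad/s (converted from 618 rpm).
The rod makes angle φ with the slider axis where L sinφ = r sinθ; differentiating, L cosφ·φ̇ = r ω cosθ.
L cosφ = √(L² − r² sin²θ) = 0.2941 m.
|ω_rod| = r ω |cosθ| / √(L² − r² sin²θ) = 0.062·64.72·0.90334/0.2941 = 12.324 rad/s.

12.3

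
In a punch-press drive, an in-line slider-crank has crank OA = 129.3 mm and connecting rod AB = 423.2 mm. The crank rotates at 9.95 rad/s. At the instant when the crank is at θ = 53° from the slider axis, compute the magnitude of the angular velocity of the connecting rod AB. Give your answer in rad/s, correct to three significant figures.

1.89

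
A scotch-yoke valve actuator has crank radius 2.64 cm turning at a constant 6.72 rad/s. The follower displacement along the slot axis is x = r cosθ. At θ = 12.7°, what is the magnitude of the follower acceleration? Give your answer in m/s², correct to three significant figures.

1.16

ω = 6.72 rad/s
x = r cosθ ⇒ ẍ = −rω² cosθ (ω constant).
|a| = rω²|cosθ| = 0.0264·(6.72)²·|cos 12.7°| = 1.163 m/s².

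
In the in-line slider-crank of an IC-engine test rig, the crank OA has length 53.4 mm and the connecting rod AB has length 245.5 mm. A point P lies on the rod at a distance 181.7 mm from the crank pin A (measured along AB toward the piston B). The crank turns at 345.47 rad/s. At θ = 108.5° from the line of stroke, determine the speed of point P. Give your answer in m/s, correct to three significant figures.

16.7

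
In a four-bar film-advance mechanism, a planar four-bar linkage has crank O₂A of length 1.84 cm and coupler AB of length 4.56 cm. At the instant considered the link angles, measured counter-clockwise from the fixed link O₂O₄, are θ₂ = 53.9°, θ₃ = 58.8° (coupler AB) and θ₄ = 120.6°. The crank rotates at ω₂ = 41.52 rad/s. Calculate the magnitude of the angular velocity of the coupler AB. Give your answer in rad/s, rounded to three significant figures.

ω₂ = 41.52 rad/s
Differentiating the loop-closure r₂e^{iθ₂}+r₃e^{iθ₃}=r₁+r₄e^{iθ₄} gives r₂ω₂e^{iθ₂}+r₃ω₃e^{iθ₃}=r₄ω₄e^{iθ₄}.
Eliminating the other unknown: ω₃ = r₂ω₂ sin(θ₄−θ₂) / [r₃ sin(θ₃−θ₄)].
Numerator sine = +0.91845; denominator sine = -0.88130.
Result = 0.0184·41.52·(+0.91845) / (0.0456·(-0.88130)) = -17.46 rad/s; magnitude 17.46 rad/s.

17.5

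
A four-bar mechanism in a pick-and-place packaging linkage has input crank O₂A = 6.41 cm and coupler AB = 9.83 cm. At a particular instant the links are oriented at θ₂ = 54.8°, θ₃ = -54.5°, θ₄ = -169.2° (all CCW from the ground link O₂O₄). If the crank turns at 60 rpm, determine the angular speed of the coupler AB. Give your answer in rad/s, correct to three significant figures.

ω₂ = 6.283 rad/s (from 60 rpm).
Differentiating the loop-closure r₂e^{iθ₂}+r₃e^{iθ₃}=r₁+r₄e^{iθ₄} gives r₂ω₂e^{iθ₂}+r₃ω₃e^{iθ₃}=r₄ω₄e^{iθ₄}.
Eliminating the other unknown: ω₃ = r₂ω₂ sin(θ₄−θ₂) / [r₃ sin(θ₃−θ₄)].
Numerator sine = +0.69466; denominator sine = +0.90851.
Result = 0.0641·6.283·(+0.69466) / (0.0983·(+0.90851)) = +3.1328 rad/s; magnitude 3.1328 rad/s.

3.13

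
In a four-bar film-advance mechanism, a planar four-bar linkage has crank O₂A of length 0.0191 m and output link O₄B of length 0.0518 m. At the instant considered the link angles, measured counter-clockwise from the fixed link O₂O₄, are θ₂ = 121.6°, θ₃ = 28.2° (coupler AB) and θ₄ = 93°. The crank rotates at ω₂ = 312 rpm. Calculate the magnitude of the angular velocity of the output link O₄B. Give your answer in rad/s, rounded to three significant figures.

13.3

ω₂ = 32.67 rad/s (from 312 rpm).
Differentiating the loop-closure r₂e^{iθ₂}+r₃e^{iθ₃}=r₁+r₄e^{iθ₄} gives r₂ω₂e^{iθ₂}+r₃ω₃e^{iθ₃}=r₄ω₄e^{iθ₄}.
Eliminating the other unknown: ω₄ = r₂ω₂ sin(θ₂−θ₃) / [r₄ sin(θ₄−θ₃)].
Numerator sine = +0.99824; denominator sine = +0.90483.
Result = 0.0191·32.67·(+0.99824) / (0.0518·(+0.90483)) = +13.291 rad/s; magnitude 13.291 rad/s.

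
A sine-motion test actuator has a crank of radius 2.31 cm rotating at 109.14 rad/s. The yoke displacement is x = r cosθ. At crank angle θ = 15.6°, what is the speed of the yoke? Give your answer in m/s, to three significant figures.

ω = 109.1 rad/s
x = r cosθ ⇒ ẋ = −rω sinθ.
|v| = rω|sinθ| = 0.0231·109.1·|sin 15.6°| = 0.67798 m/s.

0.678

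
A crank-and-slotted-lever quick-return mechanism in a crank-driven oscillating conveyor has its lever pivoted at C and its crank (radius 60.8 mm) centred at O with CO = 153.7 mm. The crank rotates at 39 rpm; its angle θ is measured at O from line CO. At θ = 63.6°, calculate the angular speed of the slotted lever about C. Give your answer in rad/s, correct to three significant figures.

0.900

ω = 4.084 rad/s (from 39 rpm).
Crank pin A relative to C: A = (d + r cosθ, r sinθ); lever angle φ = atan2(r sinθ, d + r cosθ).
Differentiating tanφ: φ̇ = rω(d cosθ + r)/(d² + r² + 2dr cosθ).
d² + r² + 2dr cosθ = |CA|² = 0.0356305 m²;  d cosθ + r = +0.12914 m.
|ω_lever| = |0.0608·4.084·+0.12914| / 0.0356305 = 0.89999 rad/s.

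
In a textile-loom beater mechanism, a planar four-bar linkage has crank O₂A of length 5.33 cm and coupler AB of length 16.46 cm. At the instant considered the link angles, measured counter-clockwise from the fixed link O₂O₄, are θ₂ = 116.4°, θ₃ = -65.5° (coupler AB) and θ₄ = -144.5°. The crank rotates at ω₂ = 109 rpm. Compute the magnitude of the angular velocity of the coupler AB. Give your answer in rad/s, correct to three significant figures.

ω₂ = 11.41 rad/s (from 109 rpm).
Differentiating the loop-closure r₂e^{iθ₂}+r₃e^{iθ₃}=r₁+r₄e^{iθ₄} gives r₂ω₂e^{iθ₂}+r₃ω₃e^{iθ₃}=r₄ω₄e^{iθ₄}.
Eliminating the other unknown: ω₃ = r₂ω₂ sin(θ₄−θ₂) / [r₃ sin(θ₃−θ₄)].
Numerator sine = +0.98741; denominator sine = +0.98163.
Result = 0.0533·11.41·(+0.98741) / (0.1646·(+0.98163)) = +3.718 rad/s; magnitude 3.718 rad/s.

3.72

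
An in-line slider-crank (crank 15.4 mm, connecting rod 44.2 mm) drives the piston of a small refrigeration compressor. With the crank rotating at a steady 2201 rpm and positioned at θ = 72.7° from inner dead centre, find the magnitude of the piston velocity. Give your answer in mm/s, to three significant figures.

3760

ω = 2π·2201/60 = 230.5 rad/s
For an in-line slider-crank, x = r cosθ + √(L² − r² sin²θ), so v = −rω sinθ·[1 + r cosθ/√(L² − r² sin²θ)].
With r = 0.0154 m, L = 0.0442 m, θ = 72.7°: √(L² − r² sin²θ) = 0.041683 m.
v = −0.0154·230.5·0.95476·[1 + 0.0154·0.29737/0.041683] = -3.7613 m/s.
|v| = 3.7613 m/s = 3761.3 mm/s.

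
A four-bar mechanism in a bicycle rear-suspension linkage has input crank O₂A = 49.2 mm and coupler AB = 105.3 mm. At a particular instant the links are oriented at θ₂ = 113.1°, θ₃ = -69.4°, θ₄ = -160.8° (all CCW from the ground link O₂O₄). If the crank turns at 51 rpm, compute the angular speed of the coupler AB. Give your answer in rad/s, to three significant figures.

2.49

ω₂ = 5.341 rad/s (from 51 rpm).
Differentiating the loop-closure r₂e^{iθ₂}+r₃e^{iθ₃}=r₁+r₄e^{iθ₄} gives r₂ω₂e^{iθ₂}+r₃ω₃e^{iθ₃}=r₄ω₄e^{iθ₄}.
Eliminating the other unknown: ω₃ = r₂ω₂ sin(θ₄−θ₂) / [r₃ sin(θ₃−θ₄)].
Numerator sine = +0.99768; denominator sine = +0.99970.
Result = 0.0492·5.341·(+0.99768) / (0.1053·(+0.99970)) = +2.4903 rad/s; magnitude 2.4903 rad/s.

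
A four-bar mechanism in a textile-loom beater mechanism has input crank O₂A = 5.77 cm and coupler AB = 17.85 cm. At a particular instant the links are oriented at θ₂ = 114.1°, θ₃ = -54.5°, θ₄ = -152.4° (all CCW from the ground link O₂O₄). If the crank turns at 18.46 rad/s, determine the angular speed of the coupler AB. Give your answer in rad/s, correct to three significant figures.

6.01

ω₂ = 18.46 rad/s
Differentiating the loop-closure r₂e^{iθ₂}+r₃e^{iθ₃}=r₁+r₄e^{iθ₄} gives r₂ω₂e^{iθ₂}+r₃ω₃e^{iθ₃}=r₄ω₄e^{iθ₄}.
Eliminating the other unknown: ω₃ = r₂ω₂ sin(θ₄−θ₂) / [r₃ sin(θ₃−θ₄)].
Numerator sine = +0.99813; denominator sine = +0.99051.
Result = 0.0577·18.46·(+0.99813) / (0.1785·(+0.99051)) = +6.0131 rad/s; magnitude 6.0131 rad/s.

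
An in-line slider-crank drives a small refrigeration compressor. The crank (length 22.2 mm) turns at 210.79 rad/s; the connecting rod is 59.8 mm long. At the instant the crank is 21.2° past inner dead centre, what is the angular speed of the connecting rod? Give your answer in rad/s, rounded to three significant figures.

ω = 210.8 rad/s
The rod makes angle φ with the slider axis where L sinφ = r sinθ; differentiating, L cosφ·φ̇ = r ω cosθ.
L cosφ = √(L² − r² sin²θ) = 0.059259 m.
|ω_rod| = r ω |cosθ| / √(L² − r² sin²θ) = 0.0222·210.8·0.93232/0.059259 = 73.624 rad/s.

73.6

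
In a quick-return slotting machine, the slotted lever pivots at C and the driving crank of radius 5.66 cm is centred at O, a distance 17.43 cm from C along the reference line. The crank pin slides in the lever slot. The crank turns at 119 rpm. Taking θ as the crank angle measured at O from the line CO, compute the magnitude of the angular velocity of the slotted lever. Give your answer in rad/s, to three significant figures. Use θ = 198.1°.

ω = 12.46 rad/s (from 119 rpm).
Crank pin A relative to C: A = (d + r cosθ, r sinθ); lever angle φ = atan2(r sinθ, d + r cosθ).
Differentiating tanφ: φ̇ = rω(d cosθ + r)/(d² + r² + 2dr cosθ).
d² + r² + 2dr cosθ = |CA|² = 0.0148297 m²;  d cosθ + r = -0.10907 m.
|ω_lever| = |0.0566·12.46·-0.10907| / 0.0148297 = 5.1878 rad/s.

5.19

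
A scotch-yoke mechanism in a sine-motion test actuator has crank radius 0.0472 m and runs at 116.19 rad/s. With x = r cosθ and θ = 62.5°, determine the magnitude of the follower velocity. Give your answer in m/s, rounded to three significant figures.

4.86

ω = 116.2 rad/s
x = r cosθ ⇒ ẋ = −rω sinθ.
|v| = rω|sinθ| = 0.0472·116.2·|sin 62.5°| = 4.8645 m/s.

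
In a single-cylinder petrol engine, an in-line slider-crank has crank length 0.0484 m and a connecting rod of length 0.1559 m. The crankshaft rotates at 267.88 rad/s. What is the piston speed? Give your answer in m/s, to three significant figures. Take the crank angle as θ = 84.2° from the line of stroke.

13.3

ω = 267.9 rad/s
For an in-line slider-crank, x = r cosθ + √(L² − r² sin²θ), so v = −rω sinθ·[1 + r cosθ/√(L² − r² sin²θ)].
With r = 0.0484 m, L = 0.1559 m, θ = 84.2°: √(L² − r² sin²θ) = 0.14828 m.
v = −0.0484·267.9·0.99488·[1 + 0.0484·0.10106/0.14828] = -13.325 m/s.
|v| = 13.325 m/s.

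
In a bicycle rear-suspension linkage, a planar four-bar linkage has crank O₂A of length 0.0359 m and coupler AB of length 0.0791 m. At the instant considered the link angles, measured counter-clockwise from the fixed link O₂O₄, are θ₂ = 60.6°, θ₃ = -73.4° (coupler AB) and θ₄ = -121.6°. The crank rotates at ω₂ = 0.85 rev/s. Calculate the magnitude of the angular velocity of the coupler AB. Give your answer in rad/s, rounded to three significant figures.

ω₂ = 5.341 rad/s (from 0.85 rev/s).
Differentiating the loop-closure r₂e^{iθ₂}+r₃e^{iθ₃}=r₁+r₄e^{iθ₄} gives r₂ω₂e^{iθ₂}+r₃ω₃e^{iθ₃}=r₄ω₄e^{iθ₄}.
Eliminating the other unknown: ω₃ = r₂ω₂ sin(θ₄−θ₂) / [r₃ sin(θ₃−θ₄)].
Numerator sine = +0.03839; denominator sine = +0.74548.
Result = 0.0359·5.341·(+0.03839) / (0.0791·(+0.74548)) = +0.12482 rad/s; magnitude 0.12482 rad/s.

0.125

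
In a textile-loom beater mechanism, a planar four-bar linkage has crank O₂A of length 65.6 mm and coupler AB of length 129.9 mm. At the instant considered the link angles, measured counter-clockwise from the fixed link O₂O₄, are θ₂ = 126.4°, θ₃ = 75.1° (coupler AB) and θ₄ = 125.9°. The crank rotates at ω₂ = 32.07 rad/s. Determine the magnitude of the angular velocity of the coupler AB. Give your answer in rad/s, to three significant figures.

0.182

ω₂ = 32.07 rad/s
Differentiating the loop-closure r₂e^{iθ₂}+r₃e^{iθ₃}=r₁+r₄e^{iθ₄} gives r₂ω₂e^{iθ₂}+r₃ω₃e^{iθ₃}=r₄ω₄e^{iθ₄}.
Eliminating the other unknown: ω₃ = r₂ω₂ sin(θ₄−θ₂) / [r₃ sin(θ₃−θ₄)].
Numerator sine = -0.00873; denominator sine = -0.77494.
Result = 0.0656·32.07·(-0.00873) / (0.1299·(-0.77494)) = +0.18237 rad/s; magnitude 0.18237 rad/s.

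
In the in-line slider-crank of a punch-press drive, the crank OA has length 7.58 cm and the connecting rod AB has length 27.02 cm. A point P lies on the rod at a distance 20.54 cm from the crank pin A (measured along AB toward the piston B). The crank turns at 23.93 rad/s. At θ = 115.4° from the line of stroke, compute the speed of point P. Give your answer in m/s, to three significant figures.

1.50

ω = 23.93 rad/s.  Crank-pin speed |V_A| = rω = 1.8139 m/s, perpendicular to OA.
Rod angle: sinφ = −(r/L) sinθ ⇒ φ = -14.680°; ω_rod = −rω cosθ/√(L²−r²sin²θ) = +2.9767 rad/s.
V_P = V_A + ω_rod × AP, with AP = 0.2054 m along the rod.
Components: V_Px = −rω sinθ − a·ω_rod·sinφ = -1.4836 m/s;  V_Py = rω cosθ + a·ω_rod·cosφ = -0.18659 m/s.
|V_P| = √(V_Px² + V_Py²) = 1.4953 m/s.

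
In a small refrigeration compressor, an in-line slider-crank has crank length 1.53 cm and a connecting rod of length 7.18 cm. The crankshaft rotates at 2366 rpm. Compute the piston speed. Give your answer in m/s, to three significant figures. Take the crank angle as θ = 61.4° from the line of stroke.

3.67

ω = 2π·2366/60 = 247.8 rad/s
For an in-line slider-crank, x = r cosθ + √(L² − r² sin²θ), so v = −rω sinθ·[1 + r cosθ/√(L² − r² sin²θ)].
With r = 0.0153 m, L = 0.0718 m, θ = 61.4°: √(L² − r² sin²θ) = 0.070532 m.
v = −0.0153·247.8·0.87798·[1 + 0.0153·0.47869/0.070532] = -3.6739 m/s.
|v| = 3.6739 m/s.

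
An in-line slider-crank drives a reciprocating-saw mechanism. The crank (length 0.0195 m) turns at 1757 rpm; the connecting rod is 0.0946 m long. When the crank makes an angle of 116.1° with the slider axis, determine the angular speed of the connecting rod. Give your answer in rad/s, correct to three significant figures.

ω = 184 rad/s (converted from 1757 rpm).
The rod makes angle φ with the slider axis where L sinφ = r sinθ; differentiating, L cosφ·φ̇ = r ω cosθ.
L cosφ = √(L² − r² sin²θ) = 0.092965 m.
|ω_rod| = r ω |cosθ| / √(L² − r² sin²θ) = 0.0195·184·0.43994/0.092965 = 16.979 rad/s.

17.0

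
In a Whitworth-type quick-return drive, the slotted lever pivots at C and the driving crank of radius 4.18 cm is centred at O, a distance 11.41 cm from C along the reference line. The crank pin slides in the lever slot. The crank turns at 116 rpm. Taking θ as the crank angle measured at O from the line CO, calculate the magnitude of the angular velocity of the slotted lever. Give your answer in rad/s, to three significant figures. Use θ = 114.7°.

ω = 12.15 rad/s (from 116 rpm).
Crank pin A relative to C: A = (d + r cosθ, r sinθ); lever angle φ = atan2(r sinθ, d + r cosθ).
Differentiating tanφ: φ̇ = rω(d cosθ + r)/(d² + r² + 2dr cosθ).
d² + r² + 2dr cosθ = |CA|² = 0.0107801 m²;  d cosθ + r = -0.0058786 m.
|ω_lever| = |0.0418·12.15·-0.0058786| / 0.0107801 = 0.2769 rad/s.

0.277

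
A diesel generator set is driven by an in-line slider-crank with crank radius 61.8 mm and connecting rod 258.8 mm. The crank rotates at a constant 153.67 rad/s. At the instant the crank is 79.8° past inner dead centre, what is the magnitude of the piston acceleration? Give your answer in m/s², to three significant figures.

ω = 153.7 rad/s
x(θ) = r cosθ + √(L² − r² sin²θ); with ω constant, a = ω²·d²x/dθ².
d²x/dθ² = −r cosθ − r²(cos2θ)/√u − r⁴ sin²2θ/(4u^{3/2}),  u = L² − r² sin²θ = 0.063278 m².
Substituting r = 0.0618 m, L = 0.2588 m, θ = 79.8°: d²x/dθ² = +0.0032589 m.
a = ω²·d²x/dθ² = (153.7)²·(+0.0032589) = +76.956 m/s²;  |a| = 76.956 m/s².

77.0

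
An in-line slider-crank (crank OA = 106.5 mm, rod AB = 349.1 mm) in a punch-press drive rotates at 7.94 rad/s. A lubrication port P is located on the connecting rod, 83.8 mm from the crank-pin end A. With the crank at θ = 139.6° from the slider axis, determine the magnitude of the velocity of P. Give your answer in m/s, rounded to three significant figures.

ω = 7.94 rad/s.  Crank-pin speed |V_A| = rω = 0.84561 m/s, perpendicular to OA.
Rod angle: sinφ = −(r/L) sinθ ⇒ φ = -11.404°; ω_rod = −rω cosθ/√(L²−r²sin²θ) = +1.8818 rad/s.
V_P = V_A + ω_rod × AP, with AP = 0.0838 m along the rod.
Components: V_Px = −rω sinθ − a·ω_rod·sinφ = -0.51688 m/s;  V_Py = rω cosθ + a·ω_rod·cosφ = -0.48938 m/s.
|V_P| = √(V_Px² + V_Py²) = 0.7118 m/s.

0.712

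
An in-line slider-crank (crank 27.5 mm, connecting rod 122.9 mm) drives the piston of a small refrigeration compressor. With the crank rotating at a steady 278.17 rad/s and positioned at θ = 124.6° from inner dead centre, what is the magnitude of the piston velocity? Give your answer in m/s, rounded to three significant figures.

ω = 278.2 rad/s
For an in-line slider-crank, x = r cosθ + √(L² − r² sin²θ), so v = −rω sinθ·[1 + r cosθ/√(L² − r² sin²θ)].
With r = 0.0275 m, L = 0.1229 m, θ = 124.6°: √(L² − r² sin²θ) = 0.1208 m.
v = −0.0275·278.2·0.82314·[1 + 0.0275·-0.56784/0.1208] = -5.4827 m/s.
|v| = 5.4827 m/s.

5.48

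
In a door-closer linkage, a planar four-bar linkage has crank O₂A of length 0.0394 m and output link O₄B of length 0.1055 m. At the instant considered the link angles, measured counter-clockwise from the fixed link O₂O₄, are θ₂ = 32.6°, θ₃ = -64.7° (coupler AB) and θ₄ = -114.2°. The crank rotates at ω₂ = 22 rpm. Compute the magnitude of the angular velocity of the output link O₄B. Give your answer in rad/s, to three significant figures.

ω₂ = 2.304 rad/s (from 22 rpm).
Differentiating the loop-closure r₂e^{iθ₂}+r₃e^{iθ₃}=r₁+r₄e^{iθ₄} gives r₂ω₂e^{iθ₂}+r₃ω₃e^{iθ₃}=r₄ω₄e^{iθ₄}.
Eliminating the other unknown: ω₄ = r₂ω₂ sin(θ₂−θ₃) / [r₄ sin(θ₄−θ₃)].
Numerator sine = +0.99189; denominator sine = -0.76041.
Result = 0.0394·2.304·(+0.99189) / (0.1055·(-0.76041)) = -1.1223 rad/s; magnitude 1.1223 rad/s.

1.12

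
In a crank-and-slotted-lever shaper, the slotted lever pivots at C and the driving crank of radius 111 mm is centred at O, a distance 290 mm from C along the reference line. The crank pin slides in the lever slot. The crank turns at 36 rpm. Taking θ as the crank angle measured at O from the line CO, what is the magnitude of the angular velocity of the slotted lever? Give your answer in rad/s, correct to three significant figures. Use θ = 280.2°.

ω = 3.77 rad/s (from 36 rpm).
Crank pin A relative to C: A = (d + r cosθ, r sinθ); lever angle φ = atan2(r sinθ, d + r cosθ).
Differentiating tanφ: φ̇ = rω(d cosθ + r)/(d² + r² + 2dr cosθ).
d² + r² + 2dr cosθ = |CA|² = 0.107822 m²;  d cosθ + r = +0.16235 m.
|ω_lever| = |0.111·3.77·+0.16235| / 0.107822 = 0.6301 rad/s.

0.630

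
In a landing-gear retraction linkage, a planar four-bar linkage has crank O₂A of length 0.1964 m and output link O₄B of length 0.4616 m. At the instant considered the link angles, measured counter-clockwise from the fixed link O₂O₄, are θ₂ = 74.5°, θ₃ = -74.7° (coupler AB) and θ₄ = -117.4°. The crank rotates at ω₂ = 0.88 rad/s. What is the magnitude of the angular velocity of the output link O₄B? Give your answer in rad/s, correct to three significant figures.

ω₂ = 0.88 rad/s
Differentiating the loop-closure r₂e^{iθ₂}+r₃e^{iθ₃}=r₁+r₄e^{iθ₄} gives r₂ω₂e^{iθ₂}+r₃ω₃e^{iθ₃}=r₄ω₄e^{iθ₄}.
Eliminating the other unknown: ω₄ = r₂ω₂ sin(θ₂−θ₃) / [r₄ sin(θ₄−θ₃)].
Numerator sine = +0.51204; denominator sine = -0.67816.
Result = 0.1964·0.88·(+0.51204) / (0.4616·(-0.67816)) = -0.2827 rad/s; magnitude 0.2827 rad/s.

0.283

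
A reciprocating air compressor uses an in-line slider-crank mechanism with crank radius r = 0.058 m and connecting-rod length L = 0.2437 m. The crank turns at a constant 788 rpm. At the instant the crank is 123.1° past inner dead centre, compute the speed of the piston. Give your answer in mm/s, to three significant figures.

3480

ω = 2π·788/60 = 82.52 rad/s
For an in-line slider-crank, x = r cosθ + √(L² − r² sin²θ), so v = −rω sinθ·[1 + r cosθ/√(L² − r² sin²θ)].
With r = 0.058 m, L = 0.2437 m, θ = 123.1°: √(L² − r² sin²θ) = 0.23881 m.
v = −0.058·82.52·0.83772·[1 + 0.058·-0.54610/0.23881] = -3.4776 m/s.
|v| = 3.4776 m/s = 3477.6 mm/s.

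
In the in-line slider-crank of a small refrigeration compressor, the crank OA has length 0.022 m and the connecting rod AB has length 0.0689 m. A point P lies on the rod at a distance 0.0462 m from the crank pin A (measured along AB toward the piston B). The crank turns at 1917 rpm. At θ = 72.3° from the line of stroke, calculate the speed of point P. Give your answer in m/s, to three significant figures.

4.52

ω = 200.7 rad/s.  Crank-pin speed |V_A| = rω = 4.4165 m/s, perpendicular to OA.
Rod angle: sinφ = −(r/L) sinθ ⇒ φ = -17.709°; ω_rod = −rω cosθ/√(L²−r²sin²θ) = -20.458 rad/s.
V_P = V_A + ω_rod × AP, with AP = 0.0462 m along the rod.
Components: V_Px = −rω sinθ − a·ω_rod·sinφ = -4.4949 m/s;  V_Py = rω cosθ + a·ω_rod·cosφ = +0.44239 m/s.
|V_P| = √(V_Px² + V_Py²) = 4.5166 m/s.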